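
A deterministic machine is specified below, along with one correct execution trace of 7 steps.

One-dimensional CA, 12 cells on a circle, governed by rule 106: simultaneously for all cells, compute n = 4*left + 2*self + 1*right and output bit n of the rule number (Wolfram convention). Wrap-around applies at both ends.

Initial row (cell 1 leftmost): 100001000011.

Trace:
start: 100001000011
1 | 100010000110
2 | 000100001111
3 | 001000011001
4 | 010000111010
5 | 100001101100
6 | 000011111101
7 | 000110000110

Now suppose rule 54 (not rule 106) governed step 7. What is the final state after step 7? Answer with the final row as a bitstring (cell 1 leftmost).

(re-executing step 7 under rule 54; state before step 7: 000011111101)
7 | 100100000011

100100000011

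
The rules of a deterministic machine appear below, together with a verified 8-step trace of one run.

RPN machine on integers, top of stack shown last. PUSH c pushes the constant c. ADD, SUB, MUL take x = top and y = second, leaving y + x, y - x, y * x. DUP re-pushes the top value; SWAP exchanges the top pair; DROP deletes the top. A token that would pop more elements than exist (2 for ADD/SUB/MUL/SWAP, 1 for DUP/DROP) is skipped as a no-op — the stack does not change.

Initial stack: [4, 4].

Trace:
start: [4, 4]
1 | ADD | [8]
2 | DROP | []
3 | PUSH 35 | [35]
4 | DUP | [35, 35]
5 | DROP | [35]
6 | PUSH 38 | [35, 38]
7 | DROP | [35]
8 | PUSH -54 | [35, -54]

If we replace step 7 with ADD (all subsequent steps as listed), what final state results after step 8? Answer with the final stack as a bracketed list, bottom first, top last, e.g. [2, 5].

(re-executing from step 7 with the substitution; state before step 7: [35, 38])
7 | ADD | [73]
8 | PUSH -54 | [73, -54]

[73, -54]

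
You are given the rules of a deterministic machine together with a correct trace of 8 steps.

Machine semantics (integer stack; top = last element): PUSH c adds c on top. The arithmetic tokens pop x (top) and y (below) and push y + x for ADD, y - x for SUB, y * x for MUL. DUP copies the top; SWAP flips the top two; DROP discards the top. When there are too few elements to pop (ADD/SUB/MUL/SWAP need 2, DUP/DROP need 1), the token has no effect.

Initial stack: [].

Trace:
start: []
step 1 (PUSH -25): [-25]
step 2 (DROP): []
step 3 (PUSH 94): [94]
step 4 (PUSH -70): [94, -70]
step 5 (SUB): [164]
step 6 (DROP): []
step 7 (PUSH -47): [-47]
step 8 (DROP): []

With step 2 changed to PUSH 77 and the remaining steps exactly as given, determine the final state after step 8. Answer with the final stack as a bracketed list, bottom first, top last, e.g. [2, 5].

[-25, 77]

(re-executing from step 2 with the substitution; state before step 2: [-25])
step 2 (PUSH 77): [-25, 77]
step 3 (PUSH 94): [-25, 77, 94]
step 4 (PUSH -70): [-25, 77, 94, -70]
step 5 (SUB): [-25, 77, 164]
step 6 (DROP): [-25, 77]
step 7 (PUSH -47): [-25, 77, -47]
step 8 (DROP): [-25, 77]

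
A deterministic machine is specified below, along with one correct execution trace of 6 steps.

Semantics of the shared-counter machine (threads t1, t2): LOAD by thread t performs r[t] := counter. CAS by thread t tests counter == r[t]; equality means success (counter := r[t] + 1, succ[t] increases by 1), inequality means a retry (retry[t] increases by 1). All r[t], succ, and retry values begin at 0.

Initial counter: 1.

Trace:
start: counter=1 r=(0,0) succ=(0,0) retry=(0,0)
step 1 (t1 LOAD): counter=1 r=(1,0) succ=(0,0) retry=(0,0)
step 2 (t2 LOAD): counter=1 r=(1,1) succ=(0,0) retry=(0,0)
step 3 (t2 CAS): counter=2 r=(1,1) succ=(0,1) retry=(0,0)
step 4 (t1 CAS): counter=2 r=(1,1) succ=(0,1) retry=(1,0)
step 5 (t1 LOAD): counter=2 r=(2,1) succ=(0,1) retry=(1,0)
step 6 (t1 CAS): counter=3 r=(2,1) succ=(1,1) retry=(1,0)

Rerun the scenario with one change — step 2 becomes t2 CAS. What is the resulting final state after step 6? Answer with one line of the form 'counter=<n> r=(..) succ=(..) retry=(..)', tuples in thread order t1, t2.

(re-executing from step 2 with the substitution; state before step 2: counter=1 r=(1,0) succ=(0,0) retry=(0,0))
step 2 (t2 CAS): counter=1 r=(1,0) succ=(0,0) retry=(0,1)
step 3 (t2 CAS): counter=1 r=(1,0) succ=(0,0) retry=(0,2)
step 4 (t1 CAS): counter=2 r=(1,0) succ=(1,0) retry=(0,2)
step 5 (t1 LOAD): counter=2 r=(2,0) succ=(1,0) retry=(0,2)
step 6 (t1 CAS): counter=3 r=(2,0) succ=(2,0) retry=(0,2)

counter=3 r=(2,0) succ=(2,0) retry=(0,2)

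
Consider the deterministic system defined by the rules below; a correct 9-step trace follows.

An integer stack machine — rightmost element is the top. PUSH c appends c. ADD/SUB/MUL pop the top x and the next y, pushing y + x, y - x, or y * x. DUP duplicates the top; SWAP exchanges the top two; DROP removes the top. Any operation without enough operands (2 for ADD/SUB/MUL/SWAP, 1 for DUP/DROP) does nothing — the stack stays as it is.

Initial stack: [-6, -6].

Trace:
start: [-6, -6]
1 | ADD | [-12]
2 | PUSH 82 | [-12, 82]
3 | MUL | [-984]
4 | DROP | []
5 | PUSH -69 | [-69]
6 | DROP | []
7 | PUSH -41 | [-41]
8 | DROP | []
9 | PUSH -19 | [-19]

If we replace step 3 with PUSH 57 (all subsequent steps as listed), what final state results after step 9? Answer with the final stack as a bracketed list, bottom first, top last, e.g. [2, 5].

[-12, 82, -19]

(re-executing from step 3 with the substitution; state before step 3: [-12, 82])
3 | PUSH 57 | [-12, 82, 57]
4 | DROP | [-12, 82]
5 | PUSH -69 | [-12, 82, -69]
6 | DROP | [-12, 82]
7 | PUSH -41 | [-12, 82, -41]
8 | DROP | [-12, 82]
9 | PUSH -19 | [-12, 82, -19]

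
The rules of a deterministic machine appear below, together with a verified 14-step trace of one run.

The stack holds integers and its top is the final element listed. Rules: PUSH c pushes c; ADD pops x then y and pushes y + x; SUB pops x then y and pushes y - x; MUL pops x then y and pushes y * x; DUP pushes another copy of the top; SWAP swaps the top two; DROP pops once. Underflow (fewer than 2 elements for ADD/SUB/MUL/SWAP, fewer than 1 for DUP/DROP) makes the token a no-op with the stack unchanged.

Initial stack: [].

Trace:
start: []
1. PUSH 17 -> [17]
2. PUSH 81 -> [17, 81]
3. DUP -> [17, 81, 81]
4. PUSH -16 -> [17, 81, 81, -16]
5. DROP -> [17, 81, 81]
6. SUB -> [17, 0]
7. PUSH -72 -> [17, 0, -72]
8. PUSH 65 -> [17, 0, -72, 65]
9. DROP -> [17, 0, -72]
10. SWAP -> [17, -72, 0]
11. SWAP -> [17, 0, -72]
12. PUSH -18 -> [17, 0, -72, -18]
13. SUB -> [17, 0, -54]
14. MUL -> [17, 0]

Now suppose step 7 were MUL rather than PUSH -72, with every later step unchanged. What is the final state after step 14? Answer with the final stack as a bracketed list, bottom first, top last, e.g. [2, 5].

(re-executing from step 7 with the substitution; state before step 7: [17, 0])
7. MUL -> [0]
8. PUSH 65 -> [0, 65]
9. DROP -> [0]
10. SWAP -> [0]
11. SWAP -> [0]
12. PUSH -18 -> [0, -18]
13. SUB -> [18]
14. MUL -> [18]

[18]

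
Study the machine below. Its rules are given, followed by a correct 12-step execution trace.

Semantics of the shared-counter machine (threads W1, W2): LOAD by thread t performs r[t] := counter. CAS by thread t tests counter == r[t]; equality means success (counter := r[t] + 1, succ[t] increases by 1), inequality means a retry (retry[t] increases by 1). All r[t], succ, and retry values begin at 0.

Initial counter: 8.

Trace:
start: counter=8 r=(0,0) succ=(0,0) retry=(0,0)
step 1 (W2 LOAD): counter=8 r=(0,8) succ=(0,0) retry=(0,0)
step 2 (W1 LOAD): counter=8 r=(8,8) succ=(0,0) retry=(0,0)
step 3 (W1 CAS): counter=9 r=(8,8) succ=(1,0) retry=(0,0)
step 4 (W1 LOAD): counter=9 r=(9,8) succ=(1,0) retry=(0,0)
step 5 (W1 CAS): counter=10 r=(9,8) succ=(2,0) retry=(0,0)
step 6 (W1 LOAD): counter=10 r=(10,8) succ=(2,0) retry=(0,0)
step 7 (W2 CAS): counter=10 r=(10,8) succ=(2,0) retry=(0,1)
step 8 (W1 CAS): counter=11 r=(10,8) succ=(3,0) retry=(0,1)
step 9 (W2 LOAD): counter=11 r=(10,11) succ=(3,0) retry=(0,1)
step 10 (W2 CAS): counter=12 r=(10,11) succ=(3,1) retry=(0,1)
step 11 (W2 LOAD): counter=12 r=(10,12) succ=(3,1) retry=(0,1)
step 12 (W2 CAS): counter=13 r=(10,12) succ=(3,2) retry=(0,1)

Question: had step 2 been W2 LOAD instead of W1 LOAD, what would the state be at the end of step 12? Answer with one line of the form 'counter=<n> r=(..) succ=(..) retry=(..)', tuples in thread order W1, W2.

counter=12 r=(9,11) succ=(2,2) retry=(1,1)

(re-executing from step 2 with the substitution; state before step 2: counter=8 r=(0,8) succ=(0,0) retry=(0,0))
step 2 (W2 LOAD): counter=8 r=(0,8) succ=(0,0) retry=(0,0)
step 3 (W1 CAS): counter=8 r=(0,8) succ=(0,0) retry=(1,0)
step 4 (W1 LOAD): counter=8 r=(8,8) succ=(0,0) retry=(1,0)
step 5 (W1 CAS): counter=9 r=(8,8) succ=(1,0) retry=(1,0)
step 6 (W1 LOAD): counter=9 r=(9,8) succ=(1,0) retry=(1,0)
step 7 (W2 CAS): counter=9 r=(9,8) succ=(1,0) retry=(1,1)
step 8 (W1 CAS): counter=10 r=(9,8) succ=(2,0) retry=(1,1)
step 9 (W2 LOAD): counter=10 r=(9,10) succ=(2,0) retry=(1,1)
step 10 (W2 CAS): counter=11 r=(9,10) succ=(2,1) retry=(1,1)
step 11 (W2 LOAD): counter=11 r=(9,11) succ=(2,1) retry=(1,1)
step 12 (W2 CAS): counter=12 r=(9,11) succ=(2,2) retry=(1,1)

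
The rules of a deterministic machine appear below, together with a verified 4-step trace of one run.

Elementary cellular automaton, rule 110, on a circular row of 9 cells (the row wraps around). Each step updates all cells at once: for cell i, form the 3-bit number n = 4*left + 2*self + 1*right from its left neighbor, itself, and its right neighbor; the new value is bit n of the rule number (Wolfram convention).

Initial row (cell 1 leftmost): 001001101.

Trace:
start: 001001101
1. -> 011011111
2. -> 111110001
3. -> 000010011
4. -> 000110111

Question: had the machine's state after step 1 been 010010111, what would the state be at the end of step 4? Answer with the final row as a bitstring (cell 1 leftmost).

110101101

state after step 1 := 010010111
2. -> 110111101
3. -> 011100111
4. -> 110101101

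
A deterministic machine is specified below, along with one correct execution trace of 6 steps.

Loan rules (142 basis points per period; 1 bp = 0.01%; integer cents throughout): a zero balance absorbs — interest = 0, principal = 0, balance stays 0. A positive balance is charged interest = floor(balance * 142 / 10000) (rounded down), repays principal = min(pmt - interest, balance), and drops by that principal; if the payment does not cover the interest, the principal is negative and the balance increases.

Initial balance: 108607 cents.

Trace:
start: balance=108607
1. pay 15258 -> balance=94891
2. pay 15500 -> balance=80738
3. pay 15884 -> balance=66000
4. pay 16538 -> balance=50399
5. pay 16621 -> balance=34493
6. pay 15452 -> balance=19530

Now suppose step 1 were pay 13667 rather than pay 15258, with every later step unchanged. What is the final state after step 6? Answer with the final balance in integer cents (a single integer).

21238

(re-executing from step 1 with the substitution; state before step 1: balance=108607)
1. pay 13667 -> balance=96482
2. pay 15500 -> balance=82352
3. pay 15884 -> balance=67637
4. pay 16538 -> balance=52059
5. pay 16621 -> balance=36177
6. pay 15452 -> balance=21238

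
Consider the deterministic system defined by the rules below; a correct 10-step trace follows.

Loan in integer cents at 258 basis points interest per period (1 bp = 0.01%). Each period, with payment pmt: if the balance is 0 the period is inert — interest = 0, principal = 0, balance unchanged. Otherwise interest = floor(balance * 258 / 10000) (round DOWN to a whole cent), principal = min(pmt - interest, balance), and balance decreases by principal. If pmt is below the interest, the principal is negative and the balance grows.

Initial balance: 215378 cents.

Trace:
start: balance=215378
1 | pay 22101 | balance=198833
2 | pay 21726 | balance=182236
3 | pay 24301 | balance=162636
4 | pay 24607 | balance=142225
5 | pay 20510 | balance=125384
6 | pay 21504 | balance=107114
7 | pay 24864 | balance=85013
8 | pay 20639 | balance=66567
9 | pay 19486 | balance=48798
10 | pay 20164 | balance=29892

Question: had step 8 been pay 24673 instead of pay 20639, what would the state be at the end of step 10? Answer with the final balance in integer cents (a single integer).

25648

(re-executing from step 8 with the substitution; state before step 8: balance=85013)
8 | pay 24673 | balance=62533
9 | pay 19486 | balance=44660
10 | pay 20164 | balance=25648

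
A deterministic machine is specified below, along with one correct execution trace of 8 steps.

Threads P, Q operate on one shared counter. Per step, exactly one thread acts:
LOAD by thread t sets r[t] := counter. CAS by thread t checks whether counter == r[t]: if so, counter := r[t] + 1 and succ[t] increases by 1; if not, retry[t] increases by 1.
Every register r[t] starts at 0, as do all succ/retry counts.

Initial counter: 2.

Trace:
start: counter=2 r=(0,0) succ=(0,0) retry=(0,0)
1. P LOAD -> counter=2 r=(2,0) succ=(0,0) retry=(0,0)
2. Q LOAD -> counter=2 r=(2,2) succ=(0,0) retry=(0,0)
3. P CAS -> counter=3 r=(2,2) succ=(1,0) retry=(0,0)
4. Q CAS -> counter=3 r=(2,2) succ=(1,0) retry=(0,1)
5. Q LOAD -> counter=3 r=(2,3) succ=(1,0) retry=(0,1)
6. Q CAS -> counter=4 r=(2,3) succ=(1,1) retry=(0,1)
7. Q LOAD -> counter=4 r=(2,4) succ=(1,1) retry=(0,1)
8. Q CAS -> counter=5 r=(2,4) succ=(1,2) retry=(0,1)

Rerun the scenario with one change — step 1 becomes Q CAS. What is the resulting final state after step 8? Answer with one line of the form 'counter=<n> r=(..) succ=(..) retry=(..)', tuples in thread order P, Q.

counter=5 r=(0,4) succ=(0,3) retry=(1,1)

(re-executing from step 1 with the substitution; state before step 1: counter=2 r=(0,0) succ=(0,0) retry=(0,0))
1. Q CAS -> counter=2 r=(0,0) succ=(0,0) retry=(0,1)
2. Q LOAD -> counter=2 r=(0,2) succ=(0,0) retry=(0,1)
3. P CAS -> counter=2 r=(0,2) succ=(0,0) retry=(1,1)
4. Q CAS -> counter=3 r=(0,2) succ=(0,1) retry=(1,1)
5. Q LOAD -> counter=3 r=(0,3) succ=(0,1) retry=(1,1)
6. Q CAS -> counter=4 r=(0,3) succ=(0,2) retry=(1,1)
7. Q LOAD -> counter=4 r=(0,4) succ=(0,2) retry=(1,1)
8. Q CAS -> counter=5 r=(0,4) succ=(0,3) retry=(1,1)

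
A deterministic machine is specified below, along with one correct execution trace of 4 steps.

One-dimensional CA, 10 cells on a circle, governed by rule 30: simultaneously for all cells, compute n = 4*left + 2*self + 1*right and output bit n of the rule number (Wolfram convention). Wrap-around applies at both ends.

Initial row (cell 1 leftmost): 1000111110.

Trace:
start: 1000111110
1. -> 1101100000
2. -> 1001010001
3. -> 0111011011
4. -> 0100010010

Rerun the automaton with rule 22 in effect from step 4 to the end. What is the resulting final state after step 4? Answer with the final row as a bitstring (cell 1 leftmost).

0000000000

(re-executing step 4 under rule 22; state before step 4: 0111011011)
4. -> 0000000000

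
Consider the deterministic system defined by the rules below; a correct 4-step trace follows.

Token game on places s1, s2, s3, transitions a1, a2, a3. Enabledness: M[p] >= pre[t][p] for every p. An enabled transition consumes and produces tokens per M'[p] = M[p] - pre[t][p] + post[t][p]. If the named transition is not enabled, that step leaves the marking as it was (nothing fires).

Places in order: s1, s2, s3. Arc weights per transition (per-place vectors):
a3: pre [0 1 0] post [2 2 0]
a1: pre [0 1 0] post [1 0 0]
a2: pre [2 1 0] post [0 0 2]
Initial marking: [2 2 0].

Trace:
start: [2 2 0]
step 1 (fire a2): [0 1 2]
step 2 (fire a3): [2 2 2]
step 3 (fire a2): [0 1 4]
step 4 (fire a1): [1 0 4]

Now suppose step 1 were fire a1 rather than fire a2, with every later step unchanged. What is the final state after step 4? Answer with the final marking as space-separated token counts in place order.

(re-executing from step 1 with the substitution; state before step 1: [2 2 0])
step 1 (fire a1): [3 1 0]
step 2 (fire a3): [5 2 0]
step 3 (fire a2): [3 1 2]
step 4 (fire a1): [4 0 2]

4 0 2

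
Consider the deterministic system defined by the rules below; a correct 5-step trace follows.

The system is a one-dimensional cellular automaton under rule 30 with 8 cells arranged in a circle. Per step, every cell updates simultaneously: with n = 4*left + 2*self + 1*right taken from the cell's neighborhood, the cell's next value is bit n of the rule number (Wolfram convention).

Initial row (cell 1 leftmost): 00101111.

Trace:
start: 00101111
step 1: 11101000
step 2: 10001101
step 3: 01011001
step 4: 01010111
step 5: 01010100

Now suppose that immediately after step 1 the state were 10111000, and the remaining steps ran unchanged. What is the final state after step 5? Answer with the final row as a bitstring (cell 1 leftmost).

00010011

state after step 1 := 10111000
step 2: 10100101
step 3: 00111101
step 4: 11100001
step 5: 00010011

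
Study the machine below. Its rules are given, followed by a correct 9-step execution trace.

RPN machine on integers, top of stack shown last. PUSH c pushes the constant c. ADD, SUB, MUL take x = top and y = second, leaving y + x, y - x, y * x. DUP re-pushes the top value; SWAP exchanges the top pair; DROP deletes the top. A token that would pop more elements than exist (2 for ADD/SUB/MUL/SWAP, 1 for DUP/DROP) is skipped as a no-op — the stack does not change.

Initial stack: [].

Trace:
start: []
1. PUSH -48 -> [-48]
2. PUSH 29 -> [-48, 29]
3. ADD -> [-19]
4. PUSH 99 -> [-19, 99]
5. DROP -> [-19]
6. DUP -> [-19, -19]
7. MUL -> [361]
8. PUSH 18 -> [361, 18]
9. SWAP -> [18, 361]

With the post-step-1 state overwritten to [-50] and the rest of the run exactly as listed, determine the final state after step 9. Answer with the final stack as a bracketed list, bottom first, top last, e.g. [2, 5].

[18, 441]

state after step 1 := [-50]
2. PUSH 29 -> [-50, 29]
3. ADD -> [-21]
4. PUSH 99 -> [-21, 99]
5. DROP -> [-21]
6. DUP -> [-21, -21]
7. MUL -> [441]
8. PUSH 18 -> [441, 18]
9. SWAP -> [18, 441]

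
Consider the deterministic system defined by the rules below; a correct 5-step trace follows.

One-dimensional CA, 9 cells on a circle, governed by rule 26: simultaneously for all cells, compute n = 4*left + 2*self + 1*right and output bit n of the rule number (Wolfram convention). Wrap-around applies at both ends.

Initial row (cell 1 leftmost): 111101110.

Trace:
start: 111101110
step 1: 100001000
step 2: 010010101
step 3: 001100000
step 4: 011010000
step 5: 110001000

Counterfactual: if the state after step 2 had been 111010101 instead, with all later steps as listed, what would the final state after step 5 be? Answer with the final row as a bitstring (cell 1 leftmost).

state after step 2 := 111010101
step 3: 000000001
step 4: 100000010
step 5: 010000100

010000100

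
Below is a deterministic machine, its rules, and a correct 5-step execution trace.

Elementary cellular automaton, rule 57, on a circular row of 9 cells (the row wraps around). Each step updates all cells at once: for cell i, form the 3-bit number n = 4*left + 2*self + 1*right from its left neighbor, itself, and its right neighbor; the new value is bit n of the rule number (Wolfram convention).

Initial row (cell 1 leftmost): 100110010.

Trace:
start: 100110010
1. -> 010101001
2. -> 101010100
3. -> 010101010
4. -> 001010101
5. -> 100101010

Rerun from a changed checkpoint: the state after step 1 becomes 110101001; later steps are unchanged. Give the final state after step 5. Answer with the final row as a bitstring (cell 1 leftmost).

101001010

state after step 1 := 110101001
2. -> 001010101
3. -> 100101010
4. -> 010010101
5. -> 101001010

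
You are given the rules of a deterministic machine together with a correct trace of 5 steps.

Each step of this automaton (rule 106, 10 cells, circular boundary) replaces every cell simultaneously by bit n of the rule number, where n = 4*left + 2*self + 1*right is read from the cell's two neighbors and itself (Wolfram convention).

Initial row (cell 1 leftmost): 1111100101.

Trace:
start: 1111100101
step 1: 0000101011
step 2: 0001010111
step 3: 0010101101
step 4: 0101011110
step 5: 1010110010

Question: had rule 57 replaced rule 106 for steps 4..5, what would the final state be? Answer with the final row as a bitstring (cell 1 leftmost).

0100110101

(re-executing steps 4..5 under rule 57; state before step 4: 0010101101)
step 4: 1001011010
step 5: 0100110101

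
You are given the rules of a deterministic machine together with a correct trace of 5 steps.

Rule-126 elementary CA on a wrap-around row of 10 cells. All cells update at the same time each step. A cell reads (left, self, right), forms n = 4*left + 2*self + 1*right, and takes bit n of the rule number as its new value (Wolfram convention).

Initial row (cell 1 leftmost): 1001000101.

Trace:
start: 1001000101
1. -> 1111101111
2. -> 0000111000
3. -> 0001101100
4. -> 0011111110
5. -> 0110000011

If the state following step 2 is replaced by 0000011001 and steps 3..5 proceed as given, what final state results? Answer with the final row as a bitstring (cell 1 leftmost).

1111110001

state after step 2 := 0000011001
3. -> 1000111111
4. -> 1101100000
5. -> 1111110001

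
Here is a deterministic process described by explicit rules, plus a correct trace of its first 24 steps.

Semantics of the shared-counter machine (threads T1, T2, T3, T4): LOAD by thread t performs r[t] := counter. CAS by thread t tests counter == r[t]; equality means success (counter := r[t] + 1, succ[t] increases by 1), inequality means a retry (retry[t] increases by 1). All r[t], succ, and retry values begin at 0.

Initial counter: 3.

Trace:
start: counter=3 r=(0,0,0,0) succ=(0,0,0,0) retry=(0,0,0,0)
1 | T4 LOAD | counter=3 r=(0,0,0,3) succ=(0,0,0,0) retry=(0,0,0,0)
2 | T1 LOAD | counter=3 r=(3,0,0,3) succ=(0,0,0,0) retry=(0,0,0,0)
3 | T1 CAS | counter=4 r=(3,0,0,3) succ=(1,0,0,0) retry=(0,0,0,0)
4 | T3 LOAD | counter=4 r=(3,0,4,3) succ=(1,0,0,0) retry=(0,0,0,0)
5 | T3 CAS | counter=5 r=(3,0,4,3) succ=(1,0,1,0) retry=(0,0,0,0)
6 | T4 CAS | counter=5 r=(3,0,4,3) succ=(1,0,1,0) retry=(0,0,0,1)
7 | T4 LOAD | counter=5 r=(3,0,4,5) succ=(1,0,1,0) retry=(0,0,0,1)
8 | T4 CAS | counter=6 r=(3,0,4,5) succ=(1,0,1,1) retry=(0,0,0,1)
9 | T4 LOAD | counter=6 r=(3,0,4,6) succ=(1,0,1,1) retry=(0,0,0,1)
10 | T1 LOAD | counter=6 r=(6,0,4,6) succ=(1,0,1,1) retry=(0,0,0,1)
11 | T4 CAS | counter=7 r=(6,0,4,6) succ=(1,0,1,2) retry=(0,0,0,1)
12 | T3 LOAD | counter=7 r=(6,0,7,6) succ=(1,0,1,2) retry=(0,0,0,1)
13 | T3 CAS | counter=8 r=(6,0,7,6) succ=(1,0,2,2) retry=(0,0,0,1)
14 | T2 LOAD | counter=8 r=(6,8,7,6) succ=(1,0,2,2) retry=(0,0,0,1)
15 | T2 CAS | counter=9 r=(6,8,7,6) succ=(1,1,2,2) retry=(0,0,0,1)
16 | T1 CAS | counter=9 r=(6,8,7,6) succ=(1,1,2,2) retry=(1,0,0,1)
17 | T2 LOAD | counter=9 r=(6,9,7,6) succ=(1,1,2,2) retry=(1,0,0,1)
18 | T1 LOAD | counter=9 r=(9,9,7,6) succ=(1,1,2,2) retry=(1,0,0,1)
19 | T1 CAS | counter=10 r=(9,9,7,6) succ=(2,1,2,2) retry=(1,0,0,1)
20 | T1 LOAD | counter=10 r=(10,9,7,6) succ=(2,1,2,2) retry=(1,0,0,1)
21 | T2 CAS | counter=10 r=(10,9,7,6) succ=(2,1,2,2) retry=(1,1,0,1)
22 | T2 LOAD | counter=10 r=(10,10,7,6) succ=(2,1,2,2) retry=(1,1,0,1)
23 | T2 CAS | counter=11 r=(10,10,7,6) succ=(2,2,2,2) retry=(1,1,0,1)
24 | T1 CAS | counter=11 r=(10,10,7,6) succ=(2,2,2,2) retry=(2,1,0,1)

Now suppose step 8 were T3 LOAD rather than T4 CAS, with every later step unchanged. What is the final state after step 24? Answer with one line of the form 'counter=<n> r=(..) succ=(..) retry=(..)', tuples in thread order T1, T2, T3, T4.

(re-executing from step 8 with the substitution; state before step 8: counter=5 r=(3,0,4,5) succ=(1,0,1,0) retry=(0,0,0,1))
8 | T3 LOAD | counter=5 r=(3,0,5,5) succ=(1,0,1,0) retry=(0,0,0,1)
9 | T4 LOAD | counter=5 r=(3,0,5,5) succ=(1,0,1,0) retry=(0,0,0,1)
10 | T1 LOAD | counter=5 r=(5,0,5,5) succ=(1,0,1,0) retry=(0,0,0,1)
11 | T4 CAS | counter=6 r=(5,0,5,5) succ=(1,0,1,1) retry=(0,0,0,1)
12 | T3 LOAD | counter=6 r=(5,0,6,5) succ=(1,0,1,1) retry=(0,0,0,1)
13 | T3 CAS | counter=7 r=(5,0,6,5) succ=(1,0,2,1) retry=(0,0,0,1)
14 | T2 LOAD | counter=7 r=(5,7,6,5) succ=(1,0,2,1) retry=(0,0,0,1)
15 | T2 CAS | counter=8 r=(5,7,6,5) succ=(1,1,2,1) retry=(0,0,0,1)
16 | T1 CAS | counter=8 r=(5,7,6,5) succ=(1,1,2,1) retry=(1,0,0,1)
17 | T2 LOAD | counter=8 r=(5,8,6,5) succ=(1,1,2,1) retry=(1,0,0,1)
18 | T1 LOAD | counter=8 r=(8,8,6,5) succ=(1,1,2,1) retry=(1,0,0,1)
19 | T1 CAS | counter=9 r=(8,8,6,5) succ=(2,1,2,1) retry=(1,0,0,1)
20 | T1 LOAD | counter=9 r=(9,8,6,5) succ=(2,1,2,1) retry=(1,0,0,1)
21 | T2 CAS | counter=9 r=(9,8,6,5) succ=(2,1,2,1) retry=(1,1,0,1)
22 | T2 LOAD | counter=9 r=(9,9,6,5) succ=(2,1,2,1) retry=(1,1,0,1)
23 | T2 CAS | counter=10 r=(9,9,6,5) succ=(2,2,2,1) retry=(1,1,0,1)
24 | T1 CAS | counter=10 r=(9,9,6,5) succ=(2,2,2,1) retry=(2,1,0,1)

counter=10 r=(9,9,6,5) succ=(2,2,2,1) retry=(2,1,0,1)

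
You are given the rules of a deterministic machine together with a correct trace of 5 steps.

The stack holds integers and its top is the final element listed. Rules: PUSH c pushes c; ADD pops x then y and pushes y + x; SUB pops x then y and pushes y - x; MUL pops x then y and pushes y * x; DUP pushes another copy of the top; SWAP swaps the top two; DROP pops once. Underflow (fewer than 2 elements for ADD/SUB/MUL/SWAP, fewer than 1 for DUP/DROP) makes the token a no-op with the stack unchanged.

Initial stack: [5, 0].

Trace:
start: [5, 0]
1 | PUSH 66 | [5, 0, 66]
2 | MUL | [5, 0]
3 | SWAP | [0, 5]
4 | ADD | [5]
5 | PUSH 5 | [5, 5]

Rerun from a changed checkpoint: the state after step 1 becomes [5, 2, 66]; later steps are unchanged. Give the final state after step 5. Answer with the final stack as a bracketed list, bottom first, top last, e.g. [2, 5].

[137, 5]

state after step 1 := [5, 2, 66]
2 | MUL | [5, 132]
3 | SWAP | [132, 5]
4 | ADD | [137]
5 | PUSH 5 | [137, 5]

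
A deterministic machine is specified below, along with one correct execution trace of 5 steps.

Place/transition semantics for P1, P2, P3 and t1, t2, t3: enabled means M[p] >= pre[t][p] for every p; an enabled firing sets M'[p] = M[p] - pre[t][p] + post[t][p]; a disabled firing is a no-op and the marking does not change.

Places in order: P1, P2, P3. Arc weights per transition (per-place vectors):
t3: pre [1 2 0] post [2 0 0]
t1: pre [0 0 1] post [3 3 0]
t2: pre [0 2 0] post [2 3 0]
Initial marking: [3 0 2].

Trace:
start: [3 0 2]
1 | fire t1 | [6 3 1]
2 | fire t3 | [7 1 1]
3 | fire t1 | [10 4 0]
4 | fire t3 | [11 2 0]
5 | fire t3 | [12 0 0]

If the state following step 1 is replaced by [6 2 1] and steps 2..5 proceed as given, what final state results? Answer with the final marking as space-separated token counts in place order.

state after step 1 := [6 2 1]
2 | fire t3 | [7 0 1]
3 | fire t1 | [10 3 0]
4 | fire t3 | [11 1 0]
5 | fire t3 | [11 1 0]

11 1 0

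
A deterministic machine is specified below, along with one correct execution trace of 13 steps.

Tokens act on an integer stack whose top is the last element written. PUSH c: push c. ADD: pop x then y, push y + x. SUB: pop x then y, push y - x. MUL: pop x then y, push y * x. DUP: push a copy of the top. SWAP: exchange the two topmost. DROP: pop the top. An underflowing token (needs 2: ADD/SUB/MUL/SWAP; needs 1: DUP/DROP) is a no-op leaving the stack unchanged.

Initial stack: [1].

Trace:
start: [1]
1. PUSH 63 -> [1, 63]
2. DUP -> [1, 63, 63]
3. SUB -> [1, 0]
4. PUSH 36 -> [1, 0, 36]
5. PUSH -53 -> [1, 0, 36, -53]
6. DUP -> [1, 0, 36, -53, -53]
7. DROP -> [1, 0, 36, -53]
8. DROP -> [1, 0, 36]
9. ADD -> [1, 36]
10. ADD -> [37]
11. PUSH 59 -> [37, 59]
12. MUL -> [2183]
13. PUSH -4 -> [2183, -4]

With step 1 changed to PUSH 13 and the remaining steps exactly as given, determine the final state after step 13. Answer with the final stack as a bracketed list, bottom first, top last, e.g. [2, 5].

[2183, -4]

(re-executing from step 1 with the substitution; state before step 1: [1])
1. PUSH 13 -> [1, 13]
2. DUP -> [1, 13, 13]
3. SUB -> [1, 0]
4. PUSH 36 -> [1, 0, 36]
5. PUSH -53 -> [1, 0, 36, -53]
6. DUP -> [1, 0, 36, -53, -53]
7. DROP -> [1, 0, 36, -53]
8. DROP -> [1, 0, 36]
9. ADD -> [1, 36]
10. ADD -> [37]
11. PUSH 59 -> [37, 59]
12. MUL -> [2183]
13. PUSH -4 -> [2183, -4]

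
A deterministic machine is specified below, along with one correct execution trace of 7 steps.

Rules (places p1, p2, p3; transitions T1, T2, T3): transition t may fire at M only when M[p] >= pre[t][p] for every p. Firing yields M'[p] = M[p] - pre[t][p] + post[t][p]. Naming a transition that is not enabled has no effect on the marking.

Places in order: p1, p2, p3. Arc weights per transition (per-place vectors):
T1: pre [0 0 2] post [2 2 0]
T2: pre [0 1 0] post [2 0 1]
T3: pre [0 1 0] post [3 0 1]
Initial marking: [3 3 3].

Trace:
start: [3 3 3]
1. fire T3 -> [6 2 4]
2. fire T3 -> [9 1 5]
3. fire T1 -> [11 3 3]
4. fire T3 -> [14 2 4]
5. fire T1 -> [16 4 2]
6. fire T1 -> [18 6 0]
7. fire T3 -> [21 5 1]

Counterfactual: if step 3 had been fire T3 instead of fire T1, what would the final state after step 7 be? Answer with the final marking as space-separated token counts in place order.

(re-executing from step 3 with the substitution; state before step 3: [9 1 5])
3. fire T3 -> [12 0 6]
4. fire T3 -> [12 0 6]
5. fire T1 -> [14 2 4]
6. fire T1 -> [16 4 2]
7. fire T3 -> [19 3 3]

19 3 3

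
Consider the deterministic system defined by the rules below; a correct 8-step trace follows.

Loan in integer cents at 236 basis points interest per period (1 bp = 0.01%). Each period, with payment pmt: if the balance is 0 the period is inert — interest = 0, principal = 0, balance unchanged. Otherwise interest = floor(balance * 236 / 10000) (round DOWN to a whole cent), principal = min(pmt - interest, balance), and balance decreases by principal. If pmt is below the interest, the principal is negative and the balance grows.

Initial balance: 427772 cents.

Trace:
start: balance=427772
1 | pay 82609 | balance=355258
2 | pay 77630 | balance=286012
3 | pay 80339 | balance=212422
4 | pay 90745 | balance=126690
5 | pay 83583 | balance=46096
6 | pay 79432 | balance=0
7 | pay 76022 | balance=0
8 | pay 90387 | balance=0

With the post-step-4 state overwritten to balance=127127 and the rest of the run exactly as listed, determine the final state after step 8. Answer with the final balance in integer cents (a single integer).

0

state after step 4 := balance=127127
5 | pay 83583 | balance=46544
6 | pay 79432 | balance=0
7 | pay 76022 | balance=0
8 | pay 90387 | balance=0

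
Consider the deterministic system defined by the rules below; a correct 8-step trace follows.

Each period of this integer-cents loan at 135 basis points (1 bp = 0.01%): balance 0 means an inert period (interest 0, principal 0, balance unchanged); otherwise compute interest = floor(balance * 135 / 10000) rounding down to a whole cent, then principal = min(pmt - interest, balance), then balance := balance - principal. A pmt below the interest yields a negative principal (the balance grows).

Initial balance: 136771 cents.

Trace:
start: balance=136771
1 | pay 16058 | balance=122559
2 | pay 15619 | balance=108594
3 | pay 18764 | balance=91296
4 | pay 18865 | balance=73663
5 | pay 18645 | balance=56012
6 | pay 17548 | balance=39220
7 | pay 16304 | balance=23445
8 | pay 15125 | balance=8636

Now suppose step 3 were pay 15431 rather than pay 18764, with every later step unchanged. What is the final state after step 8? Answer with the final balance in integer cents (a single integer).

12200

(re-executing from step 3 with the substitution; state before step 3: balance=108594)
3 | pay 15431 | balance=94629
4 | pay 18865 | balance=77041
5 | pay 18645 | balance=59436
6 | pay 17548 | balance=42690
7 | pay 16304 | balance=26962
8 | pay 15125 | balance=12200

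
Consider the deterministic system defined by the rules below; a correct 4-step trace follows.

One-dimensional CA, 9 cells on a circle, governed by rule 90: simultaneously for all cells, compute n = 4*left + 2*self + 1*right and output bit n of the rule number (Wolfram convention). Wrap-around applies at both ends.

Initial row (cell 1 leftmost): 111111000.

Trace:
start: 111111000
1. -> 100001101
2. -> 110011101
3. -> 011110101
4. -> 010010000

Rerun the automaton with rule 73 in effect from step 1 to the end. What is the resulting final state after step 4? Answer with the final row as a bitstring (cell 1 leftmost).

(re-executing steps 1..4 under rule 73; state before step 1: 111111000)
1. -> 100001010
2. -> 001100000
3. -> 101101111
4. -> 101101000

101101000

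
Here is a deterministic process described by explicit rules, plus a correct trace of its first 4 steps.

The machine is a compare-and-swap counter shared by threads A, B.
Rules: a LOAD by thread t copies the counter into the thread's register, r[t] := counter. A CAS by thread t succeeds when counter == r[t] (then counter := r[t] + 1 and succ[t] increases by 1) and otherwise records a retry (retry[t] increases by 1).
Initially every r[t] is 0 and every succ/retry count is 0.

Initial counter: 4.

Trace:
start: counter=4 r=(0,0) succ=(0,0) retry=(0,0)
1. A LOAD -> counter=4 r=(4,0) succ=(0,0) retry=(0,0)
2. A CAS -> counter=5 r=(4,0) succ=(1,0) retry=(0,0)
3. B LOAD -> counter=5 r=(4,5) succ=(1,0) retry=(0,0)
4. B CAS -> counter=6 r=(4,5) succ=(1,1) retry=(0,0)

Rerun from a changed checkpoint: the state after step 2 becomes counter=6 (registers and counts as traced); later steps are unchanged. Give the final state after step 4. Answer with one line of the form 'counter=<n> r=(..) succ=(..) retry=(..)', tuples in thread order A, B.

state after step 2 := counter=6 r=(4,0) succ=(1,0) retry=(0,0)
3. B LOAD -> counter=6 r=(4,6) succ=(1,0) retry=(0,0)
4. B CAS -> counter=7 r=(4,6) succ=(1,1) retry=(0,0)

counter=7 r=(4,6) succ=(1,1) retry=(0,0)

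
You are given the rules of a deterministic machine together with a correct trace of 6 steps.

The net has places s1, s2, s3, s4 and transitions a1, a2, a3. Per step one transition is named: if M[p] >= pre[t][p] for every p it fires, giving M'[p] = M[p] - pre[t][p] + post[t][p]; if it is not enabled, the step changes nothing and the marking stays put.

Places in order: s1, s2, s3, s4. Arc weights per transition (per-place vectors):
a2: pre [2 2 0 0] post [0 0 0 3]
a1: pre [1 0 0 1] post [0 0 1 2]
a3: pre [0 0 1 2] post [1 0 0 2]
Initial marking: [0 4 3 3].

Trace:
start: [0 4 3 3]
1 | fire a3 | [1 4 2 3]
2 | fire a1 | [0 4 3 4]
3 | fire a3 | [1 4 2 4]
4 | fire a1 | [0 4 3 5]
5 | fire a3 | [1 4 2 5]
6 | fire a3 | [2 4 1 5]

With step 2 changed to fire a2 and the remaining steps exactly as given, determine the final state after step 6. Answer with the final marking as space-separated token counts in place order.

(re-executing from step 2 with the substitution; state before step 2: [1 4 2 3])
2 | fire a2 | [1 4 2 3]
3 | fire a3 | [2 4 1 3]
4 | fire a1 | [1 4 2 4]
5 | fire a3 | [2 4 1 4]
6 | fire a3 | [3 4 0 4]

3 4 0 4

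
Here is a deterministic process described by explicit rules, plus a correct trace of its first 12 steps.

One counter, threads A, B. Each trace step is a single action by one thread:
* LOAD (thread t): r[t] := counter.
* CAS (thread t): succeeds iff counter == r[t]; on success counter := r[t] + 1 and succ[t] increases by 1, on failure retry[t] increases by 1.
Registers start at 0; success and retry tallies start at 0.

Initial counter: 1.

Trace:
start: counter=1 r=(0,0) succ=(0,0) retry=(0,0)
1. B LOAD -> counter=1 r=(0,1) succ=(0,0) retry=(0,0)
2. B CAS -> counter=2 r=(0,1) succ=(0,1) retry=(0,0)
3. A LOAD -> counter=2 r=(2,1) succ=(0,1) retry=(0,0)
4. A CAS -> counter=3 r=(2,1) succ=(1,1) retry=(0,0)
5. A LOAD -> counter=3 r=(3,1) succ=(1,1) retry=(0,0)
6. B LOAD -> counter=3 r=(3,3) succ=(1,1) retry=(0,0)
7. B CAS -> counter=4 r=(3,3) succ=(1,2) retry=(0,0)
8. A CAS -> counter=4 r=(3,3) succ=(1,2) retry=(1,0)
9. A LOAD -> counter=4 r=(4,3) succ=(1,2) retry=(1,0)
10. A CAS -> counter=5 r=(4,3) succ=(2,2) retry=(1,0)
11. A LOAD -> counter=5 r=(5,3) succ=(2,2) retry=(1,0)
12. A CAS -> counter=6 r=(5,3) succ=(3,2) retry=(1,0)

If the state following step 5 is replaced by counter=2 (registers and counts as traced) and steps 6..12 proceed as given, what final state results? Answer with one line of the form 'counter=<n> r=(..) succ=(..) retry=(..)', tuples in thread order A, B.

state after step 5 := counter=2 r=(3,1) succ=(1,1) retry=(0,0)
6. B LOAD -> counter=2 r=(3,2) succ=(1,1) retry=(0,0)
7. B CAS -> counter=3 r=(3,2) succ=(1,2) retry=(0,0)
8. A CAS -> counter=4 r=(3,2) succ=(2,2) retry=(0,0)
9. A LOAD -> counter=4 r=(4,2) succ=(2,2) retry=(0,0)
10. A CAS -> counter=5 r=(4,2) succ=(3,2) retry=(0,0)
11. A LOAD -> counter=5 r=(5,2) succ=(3,2) retry=(0,0)
12. A CAS -> counter=6 r=(5,2) succ=(4,2) retry=(0,0)

counter=6 r=(5,2) succ=(4,2) retry=(0,0)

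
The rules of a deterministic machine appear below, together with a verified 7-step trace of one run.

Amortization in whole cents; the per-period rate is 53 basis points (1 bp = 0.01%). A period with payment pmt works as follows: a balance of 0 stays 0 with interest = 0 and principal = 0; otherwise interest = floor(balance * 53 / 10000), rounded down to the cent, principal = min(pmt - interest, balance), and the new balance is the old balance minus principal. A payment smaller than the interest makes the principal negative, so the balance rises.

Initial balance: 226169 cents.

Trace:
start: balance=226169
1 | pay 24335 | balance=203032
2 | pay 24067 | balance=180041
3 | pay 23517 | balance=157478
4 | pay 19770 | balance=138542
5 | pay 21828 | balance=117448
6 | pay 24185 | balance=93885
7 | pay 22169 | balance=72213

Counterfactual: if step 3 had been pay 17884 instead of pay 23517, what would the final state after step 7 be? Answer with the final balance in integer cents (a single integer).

77966

(re-executing from step 3 with the substitution; state before step 3: balance=180041)
3 | pay 17884 | balance=163111
4 | pay 19770 | balance=144205
5 | pay 21828 | balance=123141
6 | pay 24185 | balance=99608
7 | pay 22169 | balance=77966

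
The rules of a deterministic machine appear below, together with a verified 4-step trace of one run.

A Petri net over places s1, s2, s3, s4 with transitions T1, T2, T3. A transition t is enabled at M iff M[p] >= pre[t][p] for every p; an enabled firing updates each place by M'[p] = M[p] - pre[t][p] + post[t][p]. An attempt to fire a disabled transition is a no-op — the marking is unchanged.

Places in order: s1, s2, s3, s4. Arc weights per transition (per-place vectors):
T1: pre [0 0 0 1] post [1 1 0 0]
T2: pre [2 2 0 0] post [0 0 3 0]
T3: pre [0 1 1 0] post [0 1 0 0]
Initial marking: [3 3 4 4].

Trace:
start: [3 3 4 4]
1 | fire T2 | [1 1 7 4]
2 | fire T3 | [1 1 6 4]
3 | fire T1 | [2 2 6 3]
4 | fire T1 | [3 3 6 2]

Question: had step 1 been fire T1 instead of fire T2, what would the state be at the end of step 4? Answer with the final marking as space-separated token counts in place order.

6 6 3 1

(re-executing from step 1 with the substitution; state before step 1: [3 3 4 4])
1 | fire T1 | [4 4 4 3]
2 | fire T3 | [4 4 3 3]
3 | fire T1 | [5 5 3 2]
4 | fire T1 | [6 6 3 1]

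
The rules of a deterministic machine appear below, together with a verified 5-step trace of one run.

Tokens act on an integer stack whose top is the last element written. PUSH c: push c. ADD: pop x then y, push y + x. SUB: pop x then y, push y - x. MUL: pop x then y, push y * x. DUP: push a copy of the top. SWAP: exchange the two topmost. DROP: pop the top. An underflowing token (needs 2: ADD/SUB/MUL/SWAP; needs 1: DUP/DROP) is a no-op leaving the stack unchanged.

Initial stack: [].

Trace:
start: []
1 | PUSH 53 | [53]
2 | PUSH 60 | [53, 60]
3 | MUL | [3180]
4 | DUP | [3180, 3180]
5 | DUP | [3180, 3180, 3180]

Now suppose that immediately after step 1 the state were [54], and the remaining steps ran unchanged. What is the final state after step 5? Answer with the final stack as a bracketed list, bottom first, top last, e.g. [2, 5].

[3240, 3240, 3240]

state after step 1 := [54]
2 | PUSH 60 | [54, 60]
3 | MUL | [3240]
4 | DUP | [3240, 3240]
5 | DUP | [3240, 3240, 3240]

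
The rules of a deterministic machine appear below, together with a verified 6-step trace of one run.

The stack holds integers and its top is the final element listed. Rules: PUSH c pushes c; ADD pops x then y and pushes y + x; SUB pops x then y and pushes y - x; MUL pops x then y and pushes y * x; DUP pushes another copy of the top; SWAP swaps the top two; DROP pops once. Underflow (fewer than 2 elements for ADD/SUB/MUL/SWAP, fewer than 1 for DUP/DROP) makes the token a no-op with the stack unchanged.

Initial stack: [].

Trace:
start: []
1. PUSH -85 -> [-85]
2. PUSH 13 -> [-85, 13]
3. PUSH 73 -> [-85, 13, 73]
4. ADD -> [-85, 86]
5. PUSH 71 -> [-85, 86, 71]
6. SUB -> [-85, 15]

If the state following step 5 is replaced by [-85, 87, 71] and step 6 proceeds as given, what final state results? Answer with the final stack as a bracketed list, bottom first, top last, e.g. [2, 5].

state after step 5 := [-85, 87, 71]
6. SUB -> [-85, 16]

[-85, 16]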